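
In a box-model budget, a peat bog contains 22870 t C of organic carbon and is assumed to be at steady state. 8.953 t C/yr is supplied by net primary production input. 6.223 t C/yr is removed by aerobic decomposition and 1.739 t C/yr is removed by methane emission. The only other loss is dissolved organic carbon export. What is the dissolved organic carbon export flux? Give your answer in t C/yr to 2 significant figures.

At steady state ΣF_in = ΣF_out.
ΣF_in = 8.9530 t C/yr.
Dissolved organic carbon export flux = ΣF_in − (6.223 + 1.739) = 8.9530 − 7.962 = 0.9910 t C/yr.

0.99 t C/yr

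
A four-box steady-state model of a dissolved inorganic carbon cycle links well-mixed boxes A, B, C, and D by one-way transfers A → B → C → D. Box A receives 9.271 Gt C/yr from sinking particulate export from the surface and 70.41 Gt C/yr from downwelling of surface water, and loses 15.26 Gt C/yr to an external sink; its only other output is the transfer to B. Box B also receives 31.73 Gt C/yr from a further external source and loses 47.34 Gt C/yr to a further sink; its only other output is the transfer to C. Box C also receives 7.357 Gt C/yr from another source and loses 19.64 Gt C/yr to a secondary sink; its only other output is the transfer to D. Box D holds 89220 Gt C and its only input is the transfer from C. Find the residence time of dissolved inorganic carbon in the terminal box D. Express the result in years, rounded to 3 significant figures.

2440 yr

Box A: F(A→B) = (9.271 + 70.41) − 15.26 = 64.421 Gt C/yr.
Box B: F(B→C) = (64.421 + 31.73) − 47.34 = 48.811 Gt C/yr.
Box C: F(C→D) = (48.811 + 7.357) − 19.64 = 36.528 Gt C/yr.
Box D throughput = its input = 36.528 Gt C/yr; τ = 89220 / 36.528 = 2443 yr.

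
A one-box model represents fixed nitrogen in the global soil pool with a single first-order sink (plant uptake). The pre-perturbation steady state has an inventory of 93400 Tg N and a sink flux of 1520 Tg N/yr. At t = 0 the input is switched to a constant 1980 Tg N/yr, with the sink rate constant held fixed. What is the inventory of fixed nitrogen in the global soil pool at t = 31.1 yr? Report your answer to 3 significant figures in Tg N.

τ = M₀/F₀ = 93400/1520 = 61.45 yr; rate constant k = 1/τ.
New steady state M_∞ = F₁/k = F₁·τ = 1980 × 61.45 = 121670 Tg N.
M(t) = M_∞ + (M₀ − M_∞)·e^(−t/τ); t/τ = 31.1/61.45 = 0.5061, so e^(−t/τ) = 0.6028.
M(t) = 121670 − 28270 × 0.6028 = 104630 Tg N.

105000 Tg N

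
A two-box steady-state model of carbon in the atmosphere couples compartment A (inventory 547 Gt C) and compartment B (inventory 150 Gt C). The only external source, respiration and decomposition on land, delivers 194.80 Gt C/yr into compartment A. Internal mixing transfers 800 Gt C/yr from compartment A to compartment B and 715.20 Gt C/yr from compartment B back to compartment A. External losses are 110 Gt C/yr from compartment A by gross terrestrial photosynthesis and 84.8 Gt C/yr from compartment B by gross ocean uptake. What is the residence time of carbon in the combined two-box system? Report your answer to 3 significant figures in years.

Treat the two boxes together as one reservoir: the mixing fluxes between them are internal recycling, so τ = ΣM / Σ(external losses).
M_total = 547 + 150 = 697.00 Gt C.
ΣF_external_out = 110 + 84.8 = 194.80 Gt C/yr.
τ = M_total / ΣF_ext = 697.00 / 194.80 = 3.578 yr.

3.58 yr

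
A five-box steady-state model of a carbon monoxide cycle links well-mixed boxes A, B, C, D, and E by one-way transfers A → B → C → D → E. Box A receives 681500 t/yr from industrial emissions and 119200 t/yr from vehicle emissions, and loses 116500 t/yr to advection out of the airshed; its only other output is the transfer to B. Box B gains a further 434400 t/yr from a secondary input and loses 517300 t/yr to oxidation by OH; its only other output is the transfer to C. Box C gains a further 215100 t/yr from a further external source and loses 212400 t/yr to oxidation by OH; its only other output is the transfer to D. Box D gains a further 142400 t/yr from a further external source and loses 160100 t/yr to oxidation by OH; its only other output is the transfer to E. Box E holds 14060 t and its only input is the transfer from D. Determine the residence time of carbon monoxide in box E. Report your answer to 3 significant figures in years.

Box A: F(A→B) = (681500 + 119200) − 116500 = 684200 t/yr.
Box B: F(B→C) = (684200 + 434400) − 517300 = 601300 t/yr.
Box C: F(C→D) = (601300 + 215100) − 212400 = 604000 t/yr.
Box D: F(D→E) = (604000 + 142400) − 160100 = 586300 t/yr.
Box E throughput = its input = 586300 t/yr; τ = 14060 / 586300 = 0.02398 yr.

0.0240 yr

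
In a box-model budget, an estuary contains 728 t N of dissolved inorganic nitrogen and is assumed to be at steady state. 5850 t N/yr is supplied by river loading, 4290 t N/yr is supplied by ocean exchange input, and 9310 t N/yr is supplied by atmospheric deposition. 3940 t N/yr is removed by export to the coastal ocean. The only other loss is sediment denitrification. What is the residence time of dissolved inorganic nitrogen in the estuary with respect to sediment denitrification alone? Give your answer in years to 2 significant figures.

0.047 yr

At steady state ΣF_in = ΣF_out.
ΣF_in = 5850 + 4290 + 9310 = 19450 t N/yr.
Sediment denitrification flux = ΣF_in − (3940) = 19450 − 3940 = 15510 t N/yr.
τ = M / F = 728 / 15510 = 0.04694 yr.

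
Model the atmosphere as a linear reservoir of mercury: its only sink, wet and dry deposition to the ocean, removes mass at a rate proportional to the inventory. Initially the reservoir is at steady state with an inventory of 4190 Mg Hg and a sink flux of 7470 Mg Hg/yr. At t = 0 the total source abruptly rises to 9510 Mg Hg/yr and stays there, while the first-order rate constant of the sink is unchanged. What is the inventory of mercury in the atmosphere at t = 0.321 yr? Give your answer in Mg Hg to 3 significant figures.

Residence time τ = M₀/F₀ = 0.5609 yr. The eventual steady state is M_∞ = M₀·(F₁/F₀) = 4190 × 9510/7470 = 5334.3 Mg Hg.
The anomaly ΔM(t) = M(t) − M_∞ decays as ΔM₀·e^(−t/τ) with ΔM₀ = 4190 − 5334.3 = −1144 Mg Hg.
At t = 0.321 yr, e^(−t/τ) = e^(−0.5723) = 0.5642, so ΔM = −645.6 Mg Hg and M = 5334.3 − 645.6 = 4688.6 Mg Hg.

4690 Mg Hg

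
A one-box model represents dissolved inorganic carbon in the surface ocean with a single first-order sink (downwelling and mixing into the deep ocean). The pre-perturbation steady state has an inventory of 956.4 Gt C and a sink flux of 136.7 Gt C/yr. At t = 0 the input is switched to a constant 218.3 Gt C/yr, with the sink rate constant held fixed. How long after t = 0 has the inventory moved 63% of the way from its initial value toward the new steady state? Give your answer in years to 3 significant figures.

6.96 yr

τ = M₀/F₀ = 956.4/136.7 = 6.996 yr.
The remaining gap fraction is e^(−t/τ); 63% covered ⇒ e^(−t/τ) = 0.370.
t = −τ ln(0.370) = 6.996 × 0.9943 = 6.956 yr.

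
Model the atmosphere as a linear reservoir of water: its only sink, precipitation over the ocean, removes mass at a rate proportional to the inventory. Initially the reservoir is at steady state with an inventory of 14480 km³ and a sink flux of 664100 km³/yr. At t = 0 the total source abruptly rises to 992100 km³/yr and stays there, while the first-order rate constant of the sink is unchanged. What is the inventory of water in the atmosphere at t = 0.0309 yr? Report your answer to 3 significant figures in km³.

19900 km³

Residence time τ = M₀/F₀ = 0.02180 yr. The eventual steady state is M_∞ = M₀·(F₁/F₀) = 14480 × 992100/664100 = 21632 km³.
The anomaly ΔM(t) = M(t) − M_∞ decays as ΔM₀·e^(−t/τ) with ΔM₀ = 14480 − 21632 = −7152 km³.
At t = 0.0309 yr, e^(−t/τ) = e^(−1.417) = 0.2424, so ΔM = −1734 km³ and M = 21632 − 1734 = 19898 km³.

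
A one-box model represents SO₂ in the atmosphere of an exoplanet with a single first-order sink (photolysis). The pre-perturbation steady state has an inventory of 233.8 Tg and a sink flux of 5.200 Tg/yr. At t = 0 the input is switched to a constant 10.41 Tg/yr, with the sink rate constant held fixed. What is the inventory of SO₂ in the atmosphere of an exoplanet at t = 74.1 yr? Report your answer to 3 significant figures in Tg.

423 Tg

τ = M₀/F₀ = 233.8/5.200 = 44.96 yr; rate constant k = 1/τ.
New steady state M_∞ = F₁/k = F₁·τ = 10.41 × 44.96 = 468.05 Tg.
M(t) = M_∞ + (M₀ − M_∞)·e^(−t/τ); t/τ = 74.1/44.96 = 1.648, so e^(−t/τ) = 0.1924.
M(t) = 468.05 − 234.2 × 0.1924 = 422.98 Tg.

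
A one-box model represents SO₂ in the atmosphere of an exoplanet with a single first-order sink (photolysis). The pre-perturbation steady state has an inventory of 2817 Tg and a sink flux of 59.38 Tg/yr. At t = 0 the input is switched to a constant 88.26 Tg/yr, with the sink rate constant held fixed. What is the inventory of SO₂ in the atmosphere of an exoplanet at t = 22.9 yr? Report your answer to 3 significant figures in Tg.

3340 Tg

The sink rate constant is k = F₀/M₀ = 59.38/2817 = 0.02108 yr⁻¹.
Solving dM/dt = F₁ − kM with M(0) = M₀ gives M(t) = F₁/k + (M₀ − F₁/k)·e^(−kt).
F₁/k = 88.26/0.02108 = 4187.1 Tg; kt = 0.02108 × 22.9 = 0.4827, e^(−kt) = 0.6171.
M(22.9) = 4187.1 + (2817 − 4187.1) × 0.6171 = 4187.1 − 845.5 = 3341.6 Tg.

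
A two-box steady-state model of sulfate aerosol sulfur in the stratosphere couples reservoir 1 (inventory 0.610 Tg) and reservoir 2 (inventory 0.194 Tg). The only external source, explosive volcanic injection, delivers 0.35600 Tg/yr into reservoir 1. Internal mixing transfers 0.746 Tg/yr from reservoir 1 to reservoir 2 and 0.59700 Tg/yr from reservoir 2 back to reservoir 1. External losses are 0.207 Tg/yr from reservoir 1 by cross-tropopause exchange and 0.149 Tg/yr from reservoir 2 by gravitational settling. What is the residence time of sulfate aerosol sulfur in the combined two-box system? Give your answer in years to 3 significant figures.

Residence time in the combined system uses the total inventory and the total *external* removal — internal exchanges between the two boxes cancel.
M_total = 0.610 + 0.194 = 0.80400 Tg.
ΣF_external_out = 0.207 + 0.149 = 0.35600 Tg/yr.
τ = M_total / ΣF_ext = 0.80400 / 0.35600 = 2.258 yr.

2.26 yr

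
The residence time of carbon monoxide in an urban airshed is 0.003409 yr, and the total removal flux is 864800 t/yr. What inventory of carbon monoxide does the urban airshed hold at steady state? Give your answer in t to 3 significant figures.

τ = M/F ⇒ M = τ × F = 0.003409 × 864800 = 2948 t.

2950 t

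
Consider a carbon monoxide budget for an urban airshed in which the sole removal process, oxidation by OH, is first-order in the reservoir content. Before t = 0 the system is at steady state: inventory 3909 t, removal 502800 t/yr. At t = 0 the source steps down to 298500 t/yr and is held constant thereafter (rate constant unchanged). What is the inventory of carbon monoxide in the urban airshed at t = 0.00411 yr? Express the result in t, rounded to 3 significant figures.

The sink rate constant is k = F₀/M₀ = 502800/3909 = 128.6 yr⁻¹.
Solving dM/dt = F₁ − kM with M(0) = M₀ gives M(t) = F₁/k + (M₀ − F₁/k)·e^(−kt).
F₁/k = 298500/128.6 = 2320.7 t; kt = 128.6 × 0.00411 = 0.5287, e^(−kt) = 0.5894.
M(0.00411) = 2320.7 + (3909 − 2320.7) × 0.5894 = 2320.7 + 936.2 = 3256.8 t.

3260 t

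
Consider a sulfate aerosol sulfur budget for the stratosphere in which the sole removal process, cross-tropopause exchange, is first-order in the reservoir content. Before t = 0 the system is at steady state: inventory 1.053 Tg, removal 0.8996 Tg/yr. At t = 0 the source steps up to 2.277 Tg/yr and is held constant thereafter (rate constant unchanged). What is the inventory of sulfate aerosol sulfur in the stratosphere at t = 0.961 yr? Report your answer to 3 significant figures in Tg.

1.96 Tg

The sink rate constant is k = F₀/M₀ = 0.8996/1.053 = 0.8543 yr⁻¹.
Solving dM/dt = F₁ − kM with M(0) = M₀ gives M(t) = F₁/k + (M₀ − F₁/k)·e^(−kt).
F₁/k = 2.277/0.8543 = 2.6653 Tg; kt = 0.8543 × 0.961 = 0.8210, e^(−kt) = 0.4400.
M(0.961) = 2.6653 + (1.053 − 2.6653) × 0.4400 = 2.6653 − 0.7094 = 1.9559 Tg.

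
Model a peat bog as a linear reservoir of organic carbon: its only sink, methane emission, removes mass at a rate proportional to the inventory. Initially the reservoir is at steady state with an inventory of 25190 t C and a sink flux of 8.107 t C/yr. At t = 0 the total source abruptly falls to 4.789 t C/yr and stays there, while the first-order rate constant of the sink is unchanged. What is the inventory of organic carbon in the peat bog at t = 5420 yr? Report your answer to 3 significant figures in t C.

16700 t C

τ = M₀/F₀ = 25190/8.107 = 3107 yr; rate constant k = 1/τ.
New steady state M_∞ = F₁/k = F₁·τ = 4.789 × 3107 = 14880 t C.
M(t) = M_∞ + (M₀ − M_∞)·e^(−t/τ); t/τ = 5420/3107 = 1.744, so e^(−t/τ) = 0.1748.
M(t) = 14880 + 10310 × 0.1748 = 16682 t C.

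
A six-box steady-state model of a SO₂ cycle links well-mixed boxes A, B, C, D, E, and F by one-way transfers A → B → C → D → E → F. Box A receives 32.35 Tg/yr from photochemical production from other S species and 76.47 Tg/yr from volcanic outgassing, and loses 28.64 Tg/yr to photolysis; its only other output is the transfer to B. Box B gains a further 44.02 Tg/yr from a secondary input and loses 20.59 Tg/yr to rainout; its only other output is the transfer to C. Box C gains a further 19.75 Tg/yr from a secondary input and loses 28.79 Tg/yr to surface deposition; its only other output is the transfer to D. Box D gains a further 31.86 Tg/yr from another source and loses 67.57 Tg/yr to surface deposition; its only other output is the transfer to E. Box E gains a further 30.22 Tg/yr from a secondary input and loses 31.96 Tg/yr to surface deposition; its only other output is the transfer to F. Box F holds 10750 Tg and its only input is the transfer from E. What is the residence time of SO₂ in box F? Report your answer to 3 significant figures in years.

Box A: F(A→B) = (32.35 + 76.47) − 28.64 = 80.180 Tg/yr.
Box B: F(B→C) = (80.180 + 44.02) − 20.59 = 103.61 Tg/yr.
Box C: F(C→D) = (103.61 + 19.75) − 28.79 = 94.570 Tg/yr.
Box D: F(D→E) = (94.570 + 31.86) − 67.57 = 58.860 Tg/yr.
Box E: F(E→F) = (58.860 + 30.22) − 31.96 = 57.120 Tg/yr.
Box F throughput = its input = 57.120 Tg/yr; τ = 10750 / 57.120 = 188.2 yr.

188 yr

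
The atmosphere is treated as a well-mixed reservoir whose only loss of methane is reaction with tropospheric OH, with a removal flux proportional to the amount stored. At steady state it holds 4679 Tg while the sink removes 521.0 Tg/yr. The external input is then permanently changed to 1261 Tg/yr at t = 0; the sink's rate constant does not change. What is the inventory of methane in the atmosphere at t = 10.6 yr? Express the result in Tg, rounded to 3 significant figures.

The sink rate constant is k = F₀/M₀ = 521.0/4679 = 0.1113 yr⁻¹.
Solving dM/dt = F₁ − kM with M(0) = M₀ gives M(t) = F₁/k + (M₀ − F₁/k)·e^(−kt).
F₁/k = 1261/0.1113 = 11325 Tg; kt = 0.1113 × 10.6 = 1.180, e^(−kt) = 0.3072.
M(10.6) = 11325 + (4679 − 11325) × 0.3072 = 11325 − 2042 = 9283.3 Tg.

9280 Tg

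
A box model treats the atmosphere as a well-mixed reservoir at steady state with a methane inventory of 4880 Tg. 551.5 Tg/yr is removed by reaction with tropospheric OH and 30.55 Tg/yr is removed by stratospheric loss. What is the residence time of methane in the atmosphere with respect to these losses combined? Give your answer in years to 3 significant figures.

8.38 yr

Total removal = 551.5 + 30.55 = 582.05 Tg/yr.
τ = M / ΣF_out = 4880 / 582.05 = 8.384 yr.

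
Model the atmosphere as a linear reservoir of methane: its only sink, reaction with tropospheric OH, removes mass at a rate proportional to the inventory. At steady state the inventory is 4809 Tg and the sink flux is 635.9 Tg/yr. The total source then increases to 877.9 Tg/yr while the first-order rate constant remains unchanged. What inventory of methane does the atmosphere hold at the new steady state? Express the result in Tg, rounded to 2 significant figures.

6600 Tg

Rate constant k = F/M = 635.9 / 4809 = 0.1322 yr⁻¹.
At the new steady state, source = k·M_new ⇒ M_new = 877.9 / 0.1322 = 6639 Tg.
(Equivalently M_new = M × F_new/F_old = 4809 × 877.9/635.9.)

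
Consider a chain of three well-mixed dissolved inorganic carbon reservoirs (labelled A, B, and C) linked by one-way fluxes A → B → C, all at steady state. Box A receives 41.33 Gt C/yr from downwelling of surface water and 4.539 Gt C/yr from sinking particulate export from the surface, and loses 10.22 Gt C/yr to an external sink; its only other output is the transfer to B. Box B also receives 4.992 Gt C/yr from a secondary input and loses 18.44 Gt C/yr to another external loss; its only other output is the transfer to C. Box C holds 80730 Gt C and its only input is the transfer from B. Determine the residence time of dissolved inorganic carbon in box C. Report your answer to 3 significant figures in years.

Box A: F(A→B) = (41.33 + 4.539) − 10.22 = 35.649 Gt C/yr.
Box B: F(B→C) = (35.649 + 4.992) − 18.44 = 22.201 Gt C/yr.
Box C throughput = its input = 22.201 Gt C/yr; τ = 80730 / 22.201 = 3636 yr.

3640 yr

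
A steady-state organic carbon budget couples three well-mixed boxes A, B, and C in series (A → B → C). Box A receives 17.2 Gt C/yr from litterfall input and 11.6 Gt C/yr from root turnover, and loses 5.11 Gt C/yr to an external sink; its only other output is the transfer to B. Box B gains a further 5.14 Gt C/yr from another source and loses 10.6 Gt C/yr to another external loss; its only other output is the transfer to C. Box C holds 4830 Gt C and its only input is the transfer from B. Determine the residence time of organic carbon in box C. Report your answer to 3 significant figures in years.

Box A: F(A→B) = (17.2 + 11.6) − 5.11 = 23.690 Gt C/yr.
Box B: F(B→C) = (23.690 + 5.14) − 10.6 = 18.230 Gt C/yr.
Box C throughput = its input = 18.230 Gt C/yr; τ = 4830 / 18.230 = 264.9 yr.

265 yr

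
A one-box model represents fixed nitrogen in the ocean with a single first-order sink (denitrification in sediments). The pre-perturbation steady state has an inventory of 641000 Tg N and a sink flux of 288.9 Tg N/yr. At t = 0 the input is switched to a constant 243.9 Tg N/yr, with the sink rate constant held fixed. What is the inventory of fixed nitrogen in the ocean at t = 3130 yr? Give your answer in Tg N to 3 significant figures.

Residence time τ = M₀/F₀ = 2219 yr. The eventual steady state is M_∞ = M₀·(F₁/F₀) = 641000 × 243.9/288.9 = 541160 Tg N.
The anomaly ΔM(t) = M(t) − M_∞ decays as ΔM₀·e^(−t/τ) with ΔM₀ = 641000 − 541160 = 99840 Tg N.
At t = 3130 yr, e^(−t/τ) = e^(−1.411) = 0.2440, so ΔM = 24360 Tg N and M = 541160 + 24360 = 565520 Tg N.

566000 Tg N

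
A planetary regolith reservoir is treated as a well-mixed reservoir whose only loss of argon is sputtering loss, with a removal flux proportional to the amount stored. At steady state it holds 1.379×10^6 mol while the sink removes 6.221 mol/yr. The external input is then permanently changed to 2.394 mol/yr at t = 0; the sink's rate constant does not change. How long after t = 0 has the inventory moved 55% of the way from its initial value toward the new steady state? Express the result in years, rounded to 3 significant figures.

τ = M₀/F₀ = 1.379×10^6/6.221 = 221700 yr.
The remaining gap fraction is e^(−t/τ); 55% covered ⇒ e^(−t/τ) = 0.450.
t = −τ ln(0.450) = 221700 × 0.7985 = 177000 yr.

177000 yr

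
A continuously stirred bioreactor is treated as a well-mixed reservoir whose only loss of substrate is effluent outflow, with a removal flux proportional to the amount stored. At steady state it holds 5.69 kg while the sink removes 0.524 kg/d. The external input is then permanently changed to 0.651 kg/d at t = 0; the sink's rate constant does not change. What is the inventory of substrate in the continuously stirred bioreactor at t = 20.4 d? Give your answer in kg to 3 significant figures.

τ = M₀/F₀ = 5.69/0.524 = 10.86 d; rate constant k = 1/τ.
New steady state M_∞ = F₁/k = F₁·τ = 0.651 × 10.86 = 7.0691 kg.
M(t) = M_∞ + (M₀ − M_∞)·e^(−t/τ); t/τ = 20.4/10.86 = 1.879, so e^(−t/τ) = 0.1528.
M(t) = 7.0691 − 1.379 × 0.1528 = 6.8584 kg.

6.86 kg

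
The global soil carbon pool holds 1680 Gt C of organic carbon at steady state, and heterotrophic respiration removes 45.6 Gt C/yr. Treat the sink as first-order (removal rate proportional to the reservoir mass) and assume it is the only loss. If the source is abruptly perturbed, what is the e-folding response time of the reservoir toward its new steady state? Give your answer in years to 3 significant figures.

For a linear reservoir the response time equals the residence time τ = M/F.
τ = 1680 / 45.6 = 36.84 yr.

36.8 yr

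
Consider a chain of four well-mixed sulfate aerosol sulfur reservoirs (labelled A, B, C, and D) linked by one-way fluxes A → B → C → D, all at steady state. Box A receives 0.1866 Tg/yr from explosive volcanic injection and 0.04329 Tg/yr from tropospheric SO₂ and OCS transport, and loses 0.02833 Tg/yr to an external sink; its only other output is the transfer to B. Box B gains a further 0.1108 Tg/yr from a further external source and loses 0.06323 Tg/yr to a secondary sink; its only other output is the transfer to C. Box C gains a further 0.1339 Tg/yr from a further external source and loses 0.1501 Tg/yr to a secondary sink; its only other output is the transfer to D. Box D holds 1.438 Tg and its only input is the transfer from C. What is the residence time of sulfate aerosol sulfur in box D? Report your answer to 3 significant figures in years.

Box A: F(A→B) = (0.1866 + 0.04329) − 0.02833 = 0.20156 Tg/yr.
Box B: F(B→C) = (0.20156 + 0.1108) − 0.06323 = 0.24913 Tg/yr.
Box C: F(C→D) = (0.24913 + 0.1339) − 0.1501 = 0.23293 Tg/yr.
Box D throughput = its input = 0.23293 Tg/yr; τ = 1.438 / 0.23293 = 6.174 yr.

6.17 yr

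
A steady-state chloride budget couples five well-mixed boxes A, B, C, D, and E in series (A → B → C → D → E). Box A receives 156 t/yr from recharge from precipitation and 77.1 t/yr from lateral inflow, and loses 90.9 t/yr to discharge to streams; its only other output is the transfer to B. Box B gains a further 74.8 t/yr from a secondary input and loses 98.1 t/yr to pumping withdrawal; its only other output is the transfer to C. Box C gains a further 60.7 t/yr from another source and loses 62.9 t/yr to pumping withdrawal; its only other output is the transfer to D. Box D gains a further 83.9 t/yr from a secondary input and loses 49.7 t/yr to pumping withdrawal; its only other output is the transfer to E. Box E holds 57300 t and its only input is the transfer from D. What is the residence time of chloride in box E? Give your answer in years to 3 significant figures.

380 yr

Box A: F(A→B) = (156 + 77.1) − 90.9 = 142.20 t/yr.
Box B: F(B→C) = (142.20 + 74.8) − 98.1 = 118.90 t/yr.
Box C: F(C→D) = (118.90 + 60.7) − 62.9 = 116.70 t/yr.
Box D: F(D→E) = (116.70 + 83.9) − 49.7 = 150.90 t/yr.
Box E throughput = its input = 150.90 t/yr; τ = 57300 / 150.90 = 379.7 yr.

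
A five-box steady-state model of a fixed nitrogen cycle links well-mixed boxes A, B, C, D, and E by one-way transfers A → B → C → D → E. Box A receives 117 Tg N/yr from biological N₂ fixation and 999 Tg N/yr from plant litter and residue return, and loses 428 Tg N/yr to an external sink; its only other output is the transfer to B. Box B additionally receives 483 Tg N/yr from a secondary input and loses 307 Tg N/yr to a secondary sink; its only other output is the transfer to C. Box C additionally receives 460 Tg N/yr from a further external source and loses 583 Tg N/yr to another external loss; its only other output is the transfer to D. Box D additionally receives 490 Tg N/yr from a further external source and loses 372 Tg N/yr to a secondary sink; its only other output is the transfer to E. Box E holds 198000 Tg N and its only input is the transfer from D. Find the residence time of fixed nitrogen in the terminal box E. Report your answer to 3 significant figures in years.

Box A: F(A→B) = (117 + 999) − 428 = 688.00 Tg N/yr.
Box B: F(B→C) = (688.00 + 483) − 307 = 864.00 Tg N/yr.
Box C: F(C→D) = (864.00 + 460) − 583 = 741.00 Tg N/yr.
Box D: F(D→E) = (741.00 + 490) − 372 = 859.00 Tg N/yr.
Box E throughput = its input = 859.00 Tg N/yr; τ = 198000 / 859.00 = 230.5 yr.

231 yr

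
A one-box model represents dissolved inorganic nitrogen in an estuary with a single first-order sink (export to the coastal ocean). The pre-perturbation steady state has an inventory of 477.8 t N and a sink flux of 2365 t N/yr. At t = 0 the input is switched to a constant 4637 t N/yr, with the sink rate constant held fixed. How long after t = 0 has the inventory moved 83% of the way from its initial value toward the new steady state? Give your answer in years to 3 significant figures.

0.358 yr

τ = M₀/F₀ = 477.8/2365 = 0.2020 yr.
The remaining gap fraction is e^(−t/τ); 83% covered ⇒ e^(−t/τ) = 0.170.
t = −τ ln(0.170) = 0.2020 × 1.772 = 0.3580 yr.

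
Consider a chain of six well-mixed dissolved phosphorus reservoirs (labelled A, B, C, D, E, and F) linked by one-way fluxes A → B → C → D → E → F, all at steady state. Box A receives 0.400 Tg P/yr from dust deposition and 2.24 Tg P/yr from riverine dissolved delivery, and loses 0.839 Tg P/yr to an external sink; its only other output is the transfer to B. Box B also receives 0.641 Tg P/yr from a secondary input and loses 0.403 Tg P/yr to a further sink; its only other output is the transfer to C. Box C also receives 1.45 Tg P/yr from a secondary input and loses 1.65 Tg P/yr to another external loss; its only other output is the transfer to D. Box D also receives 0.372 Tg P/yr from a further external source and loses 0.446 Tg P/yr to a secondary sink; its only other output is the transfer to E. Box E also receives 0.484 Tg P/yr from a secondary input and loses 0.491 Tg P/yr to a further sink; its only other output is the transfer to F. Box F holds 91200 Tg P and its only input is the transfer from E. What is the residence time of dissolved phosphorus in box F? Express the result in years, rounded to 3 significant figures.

51900 yr

Box A: F(A→B) = (0.400 + 2.24) − 0.839 = 1.8010 Tg P/yr.
Box B: F(B→C) = (1.8010 + 0.641) − 0.403 = 2.0390 Tg P/yr.
Box C: F(C→D) = (2.0390 + 1.45) − 1.65 = 1.8390 Tg P/yr.
Box D: F(D→E) = (1.8390 + 0.372) − 0.446 = 1.7650 Tg P/yr.
Box E: F(E→F) = (1.7650 + 0.484) − 0.491 = 1.7580 Tg P/yr.
Box F throughput = its input = 1.7580 Tg P/yr; τ = 91200 / 1.7580 = 51880 yr.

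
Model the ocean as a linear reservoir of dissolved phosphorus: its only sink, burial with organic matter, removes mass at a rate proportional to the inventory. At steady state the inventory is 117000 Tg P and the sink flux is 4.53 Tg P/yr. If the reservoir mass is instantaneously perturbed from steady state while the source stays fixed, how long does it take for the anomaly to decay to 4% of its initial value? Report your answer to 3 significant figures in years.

For a linear reservoir the anomaly decays as exp(−t/τ) with τ = M/F = 117000/4.53 = 25830 yr.
exp(−t/τ) = 0.04 ⇒ t = −τ ln(0.04) = 25830 × 3.219 = 83140 yr.

83100 yr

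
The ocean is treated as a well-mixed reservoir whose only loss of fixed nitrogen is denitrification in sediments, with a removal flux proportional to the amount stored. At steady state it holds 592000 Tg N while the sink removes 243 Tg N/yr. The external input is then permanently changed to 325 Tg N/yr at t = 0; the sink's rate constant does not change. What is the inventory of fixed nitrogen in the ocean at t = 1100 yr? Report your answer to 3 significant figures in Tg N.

τ = M₀/F₀ = 592000/243 = 2436 yr; rate constant k = 1/τ.
New steady state M_∞ = F₁/k = F₁·τ = 325 × 2436 = 791770 Tg N.
M(t) = M_∞ + (M₀ − M_∞)·e^(−t/τ); t/τ = 1100/2436 = 0.4515, so e^(−t/τ) = 0.6367.
M(t) = 791770 − 199800 × 0.6367 = 664580 Tg N.

665000 Tg N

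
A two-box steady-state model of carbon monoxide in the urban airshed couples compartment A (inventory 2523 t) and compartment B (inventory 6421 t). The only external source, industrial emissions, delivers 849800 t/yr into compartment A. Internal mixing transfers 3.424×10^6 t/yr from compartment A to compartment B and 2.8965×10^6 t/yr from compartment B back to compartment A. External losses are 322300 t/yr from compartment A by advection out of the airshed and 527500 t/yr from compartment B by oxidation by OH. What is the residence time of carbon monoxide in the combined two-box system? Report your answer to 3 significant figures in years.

0.0105 yr

Treat the two boxes together as one reservoir: the mixing fluxes between them are internal recycling, so τ = ΣM / Σ(external losses).
M_total = 2523 + 6421 = 8944.0 t.
ΣF_external_out = 322300 + 527500 = 849800 t/yr.
τ = M_total / ΣF_ext = 8944.0 / 849800 = 0.01052 yr.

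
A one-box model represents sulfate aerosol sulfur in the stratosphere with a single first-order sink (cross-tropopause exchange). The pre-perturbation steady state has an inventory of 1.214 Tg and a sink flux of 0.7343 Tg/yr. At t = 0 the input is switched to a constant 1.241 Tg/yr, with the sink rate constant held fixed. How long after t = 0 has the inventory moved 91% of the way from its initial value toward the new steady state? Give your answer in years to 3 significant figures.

3.98 yr

τ = M₀/F₀ = 1.214/0.7343 = 1.653 yr.
The remaining gap fraction is e^(−t/τ); 91% covered ⇒ e^(−t/τ) = 0.0900.
t = −τ ln(0.0900) = 1.653 × 2.408 = 3.981 yr.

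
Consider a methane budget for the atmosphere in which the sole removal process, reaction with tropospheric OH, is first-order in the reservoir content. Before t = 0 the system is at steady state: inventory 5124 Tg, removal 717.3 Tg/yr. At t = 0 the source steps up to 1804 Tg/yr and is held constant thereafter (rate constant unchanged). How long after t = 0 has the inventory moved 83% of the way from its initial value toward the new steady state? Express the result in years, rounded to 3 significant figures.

12.7 yr

τ = M₀/F₀ = 5124/717.3 = 7.143 yr.
The remaining gap fraction is e^(−t/τ); 83% covered ⇒ e^(−t/τ) = 0.170.
t = −τ ln(0.170) = 7.143 × 1.772 = 12.66 yr.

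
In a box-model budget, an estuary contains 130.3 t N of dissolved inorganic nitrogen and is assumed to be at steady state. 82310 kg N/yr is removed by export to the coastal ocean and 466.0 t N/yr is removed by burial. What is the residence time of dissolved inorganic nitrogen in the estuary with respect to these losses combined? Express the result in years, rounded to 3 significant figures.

0.238 yr

Convert the export to the coastal ocean flux: 82310 kg N/yr = 82.31 t N/yr.
Total removal = 82.31 + 466.0 = 548.31 t N/yr.
τ = M / ΣF_out = 130.3 / 548.31 = 0.2376 yr.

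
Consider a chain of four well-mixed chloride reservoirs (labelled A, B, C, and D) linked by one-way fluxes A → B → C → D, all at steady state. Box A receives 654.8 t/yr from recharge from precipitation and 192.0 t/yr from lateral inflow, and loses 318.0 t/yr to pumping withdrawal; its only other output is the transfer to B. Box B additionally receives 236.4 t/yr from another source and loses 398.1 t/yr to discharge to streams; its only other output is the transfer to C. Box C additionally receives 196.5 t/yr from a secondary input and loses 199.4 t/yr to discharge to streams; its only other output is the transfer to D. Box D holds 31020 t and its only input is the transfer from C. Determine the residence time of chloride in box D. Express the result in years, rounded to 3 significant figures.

Box A: F(A→B) = (654.8 + 192.0) − 318.0 = 528.80 t/yr.
Box B: F(B→C) = (528.80 + 236.4) − 398.1 = 367.10 t/yr.
Box C: F(C→D) = (367.10 + 196.5) − 199.4 = 364.20 t/yr.
Box D throughput = its input = 364.20 t/yr; τ = 31020 / 364.20 = 85.17 yr.

85.2 yr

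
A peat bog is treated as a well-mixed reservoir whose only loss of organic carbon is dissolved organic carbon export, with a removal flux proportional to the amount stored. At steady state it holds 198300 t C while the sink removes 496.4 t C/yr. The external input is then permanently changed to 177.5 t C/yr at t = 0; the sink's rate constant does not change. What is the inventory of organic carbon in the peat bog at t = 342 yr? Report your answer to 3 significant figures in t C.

125000 t C

The sink rate constant is k = F₀/M₀ = 496.4/198300 = 0.002503 yr⁻¹.
Solving dM/dt = F₁ − kM with M(0) = M₀ gives M(t) = F₁/k + (M₀ − F₁/k)·e^(−kt).
F₁/k = 177.5/0.002503 = 70907 t C; kt = 0.002503 × 342 = 0.8561, e^(−kt) = 0.4248.
M(342) = 70907 + (198300 − 70907) × 0.4248 = 70907 + 54120 = 125020 t C.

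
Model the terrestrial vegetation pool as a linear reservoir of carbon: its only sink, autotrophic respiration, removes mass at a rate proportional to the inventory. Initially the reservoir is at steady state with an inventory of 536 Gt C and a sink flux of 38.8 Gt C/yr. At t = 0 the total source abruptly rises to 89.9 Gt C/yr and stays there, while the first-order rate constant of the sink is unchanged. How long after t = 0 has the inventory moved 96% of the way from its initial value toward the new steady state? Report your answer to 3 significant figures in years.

44.5 yr

τ = M₀/F₀ = 536/38.8 = 13.81 yr.
The remaining gap fraction is e^(−t/τ); 96% covered ⇒ e^(−t/τ) = 0.0400.
t = −τ ln(0.0400) = 13.81 × 3.219 = 44.47 yr.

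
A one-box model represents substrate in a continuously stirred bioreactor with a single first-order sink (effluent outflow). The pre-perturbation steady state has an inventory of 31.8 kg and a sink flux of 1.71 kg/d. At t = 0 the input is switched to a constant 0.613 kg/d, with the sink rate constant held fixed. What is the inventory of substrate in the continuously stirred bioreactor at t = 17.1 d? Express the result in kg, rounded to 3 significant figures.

19.5 kg

Residence time τ = M₀/F₀ = 18.60 d. The eventual steady state is M_∞ = M₀·(F₁/F₀) = 31.8 × 0.613/1.71 = 11.400 kg.
The anomaly ΔM(t) = M(t) − M_∞ decays as ΔM₀·e^(−t/τ) with ΔM₀ = 31.8 − 11.400 = 20.40 kg.
At t = 17.1 d, e^(−t/τ) = e^(−0.9195) = 0.3987, so ΔM = 8.134 kg and M = 11.400 + 8.134 = 19.533 kg.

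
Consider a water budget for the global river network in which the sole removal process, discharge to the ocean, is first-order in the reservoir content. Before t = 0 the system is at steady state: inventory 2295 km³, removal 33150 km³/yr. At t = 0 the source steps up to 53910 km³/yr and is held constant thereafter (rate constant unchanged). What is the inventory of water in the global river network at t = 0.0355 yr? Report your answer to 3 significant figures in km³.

2870 km³

Residence time τ = M₀/F₀ = 0.06923 yr. The eventual steady state is M_∞ = M₀·(F₁/F₀) = 2295 × 53910/33150 = 3732.2 km³.
The anomaly ΔM(t) = M(t) − M_∞ decays as ΔM₀·e^(−t/τ) with ΔM₀ = 2295 − 3732.2 = −1437 km³.
At t = 0.0355 yr, e^(−t/τ) = e^(−0.5128) = 0.5988, so ΔM = −860.7 km³ and M = 3732.2 − 860.7 = 2871.6 km³.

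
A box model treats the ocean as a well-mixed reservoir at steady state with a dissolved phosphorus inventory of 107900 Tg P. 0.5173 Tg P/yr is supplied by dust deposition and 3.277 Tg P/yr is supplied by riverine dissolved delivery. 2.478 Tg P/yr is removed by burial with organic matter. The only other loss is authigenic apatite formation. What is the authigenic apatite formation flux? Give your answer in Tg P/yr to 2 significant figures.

1.3 Tg P/yr

At steady state ΣF_in = ΣF_out.
ΣF_in = 0.5173 + 3.277 = 3.7943 Tg P/yr.
Authigenic apatite formation flux = ΣF_in − (2.478) = 3.7943 − 2.478 = 1.316 Tg P/yr.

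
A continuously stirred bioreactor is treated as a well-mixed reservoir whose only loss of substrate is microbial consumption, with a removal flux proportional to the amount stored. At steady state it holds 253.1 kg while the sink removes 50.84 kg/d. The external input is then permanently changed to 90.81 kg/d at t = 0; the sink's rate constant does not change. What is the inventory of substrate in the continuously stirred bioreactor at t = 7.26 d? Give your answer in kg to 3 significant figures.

406 kg

The sink rate constant is k = F₀/M₀ = 50.84/253.1 = 0.2009 d⁻¹.
Solving dM/dt = F₁ − kM with M(0) = M₀ gives M(t) = F₁/k + (M₀ − F₁/k)·e^(−kt).
F₁/k = 90.81/0.2009 = 452.09 kg; kt = 0.2009 × 7.26 = 1.458, e^(−kt) = 0.2326.
M(7.26) = 452.09 + (253.1 − 452.09) × 0.2326 = 452.09 − 46.29 = 405.80 kg.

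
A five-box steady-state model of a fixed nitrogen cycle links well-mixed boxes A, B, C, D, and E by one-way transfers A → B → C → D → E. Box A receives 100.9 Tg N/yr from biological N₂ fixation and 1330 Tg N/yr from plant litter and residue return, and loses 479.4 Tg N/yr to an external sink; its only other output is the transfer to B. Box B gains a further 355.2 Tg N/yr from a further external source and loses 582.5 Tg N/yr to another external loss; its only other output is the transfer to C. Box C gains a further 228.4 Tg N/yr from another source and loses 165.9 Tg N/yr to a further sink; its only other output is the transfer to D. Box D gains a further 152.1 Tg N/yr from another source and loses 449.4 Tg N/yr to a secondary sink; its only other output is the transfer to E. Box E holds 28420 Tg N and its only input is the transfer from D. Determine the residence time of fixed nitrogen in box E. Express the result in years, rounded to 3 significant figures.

Box A: F(A→B) = (100.9 + 1330) − 479.4 = 951.50 Tg N/yr.
Box B: F(B→C) = (951.50 + 355.2) − 582.5 = 724.20 Tg N/yr.
Box C: F(C→D) = (724.20 + 228.4) − 165.9 = 786.70 Tg N/yr.
Box D: F(D→E) = (786.70 + 152.1) − 449.4 = 489.40 Tg N/yr.
Box E throughput = its input = 489.40 Tg N/yr; τ = 28420 / 489.40 = 58.07 yr.

58.1 yr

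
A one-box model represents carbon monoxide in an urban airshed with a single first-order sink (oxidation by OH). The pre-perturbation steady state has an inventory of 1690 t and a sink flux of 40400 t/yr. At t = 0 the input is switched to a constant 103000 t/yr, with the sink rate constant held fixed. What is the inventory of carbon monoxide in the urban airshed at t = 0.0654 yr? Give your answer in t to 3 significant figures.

τ = M₀/F₀ = 1690/40400 = 0.04183 yr; rate constant k = 1/τ.
New steady state M_∞ = F₁/k = F₁·τ = 103000 × 0.04183 = 4308.7 t.
M(t) = M_∞ + (M₀ − M_∞)·e^(−t/τ); t/τ = 0.0654/0.04183 = 1.563, so e^(−t/τ) = 0.2094.
M(t) = 4308.7 − 2619 × 0.2094 = 3760.3 t.

3760 t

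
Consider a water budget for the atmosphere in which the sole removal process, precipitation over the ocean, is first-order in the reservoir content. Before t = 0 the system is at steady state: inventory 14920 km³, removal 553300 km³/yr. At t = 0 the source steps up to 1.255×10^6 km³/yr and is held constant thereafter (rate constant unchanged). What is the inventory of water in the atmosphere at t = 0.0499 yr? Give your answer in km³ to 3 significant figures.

30900 km³

The sink rate constant is k = F₀/M₀ = 553300/14920 = 37.08 yr⁻¹.
Solving dM/dt = F₁ − kM with M(0) = M₀ gives M(t) = F₁/k + (M₀ − F₁/k)·e^(−kt).
F₁/k = 1.255×10^6/37.08 = 33842 km³; kt = 37.08 × 0.0499 = 1.851, e^(−kt) = 0.1572.
M(0.0499) = 33842 + (14920 − 33842) × 0.1572 = 33842 − 2974 = 30868 km³.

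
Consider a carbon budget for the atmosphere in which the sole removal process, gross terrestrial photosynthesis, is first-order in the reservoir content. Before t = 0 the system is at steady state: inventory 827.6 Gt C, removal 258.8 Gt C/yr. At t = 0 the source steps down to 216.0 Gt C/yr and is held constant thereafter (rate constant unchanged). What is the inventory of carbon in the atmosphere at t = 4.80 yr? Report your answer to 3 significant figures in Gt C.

τ = M₀/F₀ = 827.6/258.8 = 3.198 yr; rate constant k = 1/τ.
New steady state M_∞ = F₁/k = F₁·τ = 216.0 × 3.198 = 690.73 Gt C.
M(t) = M_∞ + (M₀ − M_∞)·e^(−t/τ); t/τ = 4.80/3.198 = 1.501, so e^(−t/τ) = 0.2229.
M(t) = 690.73 + 136.9 × 0.2229 = 721.24 Gt C.

721 Gt C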